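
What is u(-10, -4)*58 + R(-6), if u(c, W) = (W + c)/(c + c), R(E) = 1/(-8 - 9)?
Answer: 3446/85 ≈ 40.541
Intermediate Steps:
R(E) = -1/17 (R(E) = 1/(-17) = -1/17)
u(c, W) = (W + c)/(2*c) (u(c, W) = (W + c)/((2*c)) = (W + c)*(1/(2*c)) = (W + c)/(2*c))
u(-10, -4)*58 + R(-6) = ((½)*(-4 - 10)/(-10))*58 - 1/17 = ((½)*(-⅒)*(-14))*58 - 1/17 = (7/10)*58 - 1/17 = 203/5 - 1/17 = 3446/85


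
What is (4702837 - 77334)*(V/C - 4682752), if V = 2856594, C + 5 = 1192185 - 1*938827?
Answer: -1829211300867137862/84451 ≈ -2.1660e+13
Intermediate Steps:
C = 253353 (C = -5 + (1192185 - 1*938827) = -5 + (1192185 - 938827) = -5 + 253358 = 253353)
(4702837 - 77334)*(V/C - 4682752) = (4702837 - 77334)*(2856594/253353 - 4682752) = 4625503*(2856594*(1/253353) - 4682752) = 4625503*(952198/84451 - 4682752) = 4625503*(-395462136954/84451) = -1829211300867137862/84451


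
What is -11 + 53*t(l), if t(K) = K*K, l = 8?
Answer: 3381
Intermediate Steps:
t(K) = K²
-11 + 53*t(l) = -11 + 53*8² = -11 + 53*64 = -11 + 3392 = 3381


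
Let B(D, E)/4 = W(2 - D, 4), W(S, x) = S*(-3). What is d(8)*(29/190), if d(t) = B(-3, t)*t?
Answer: -1392/19 ≈ -73.263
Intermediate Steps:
W(S, x) = -3*S
B(D, E) = -24 + 12*D (B(D, E) = 4*(-3*(2 - D)) = 4*(-6 + 3*D) = -24 + 12*D)
d(t) = -60*t (d(t) = (-24 + 12*(-3))*t = (-24 - 36)*t = -60*t)
d(8)*(29/190) = (-60*8)*(29/190) = -13920/190 = -480*29/190 = -1392/19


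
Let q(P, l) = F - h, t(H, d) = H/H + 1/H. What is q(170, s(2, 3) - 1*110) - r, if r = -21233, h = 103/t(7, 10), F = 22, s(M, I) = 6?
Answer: 169319/8 ≈ 21165.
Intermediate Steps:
t(H, d) = 1 + 1/H
h = 721/8 (h = 103/(((1 + 7)/7)) = 103/(((1/7)*8)) = 103/(8/7) = 103*(7/8) = 721/8 ≈ 90.125)
q(P, l) = -545/8 (q(P, l) = 22 - 1*721/8 = 22 - 721/8 = -545/8)
q(170, s(2, 3) - 1*110) - r = -545/8 - 1*(-21233) = -545/8 + 21233 = 169319/8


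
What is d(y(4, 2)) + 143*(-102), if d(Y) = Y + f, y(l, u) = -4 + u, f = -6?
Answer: -14594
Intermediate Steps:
d(Y) = -6 + Y (d(Y) = Y - 6 = -6 + Y)
d(y(4, 2)) + 143*(-102) = (-6 + (-4 + 2)) + 143*(-102) = (-6 - 2) - 14586 = -8 - 14586 = -14594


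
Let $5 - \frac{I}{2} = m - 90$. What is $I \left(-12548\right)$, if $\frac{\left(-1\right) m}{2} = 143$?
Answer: $-9561576$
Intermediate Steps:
$m = -286$ ($m = \left(-2\right) 143 = -286$)
$I = 762$ ($I = 10 - 2 \left(-286 - 90\right) = 10 - -752 = 10 + 752 = 762$)
$I \left(-12548\right) = 762 \left(-12548\right) = -9561576$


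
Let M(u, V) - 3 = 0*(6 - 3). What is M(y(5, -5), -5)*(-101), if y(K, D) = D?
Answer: -303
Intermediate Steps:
M(u, V) = 3 (M(u, V) = 3 + 0*(6 - 3) = 3 + 0*3 = 3 + 0 = 3)
M(y(5, -5), -5)*(-101) = 3*(-101) = -303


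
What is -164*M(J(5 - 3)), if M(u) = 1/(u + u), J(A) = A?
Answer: -41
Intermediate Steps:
M(u) = 1/(2*u)
-164*M(J(5 - 3)) = -82/(5 - 3) = -82/2 = -164*¼ = -41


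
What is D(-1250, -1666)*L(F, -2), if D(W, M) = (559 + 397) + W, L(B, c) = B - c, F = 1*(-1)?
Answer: -294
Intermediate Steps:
F = -1
D(W, M) = 956 + W
D(-1250, -1666)*L(F, -2) = (956 - 1250)*(-1 - 1*(-2)) = -294*(-1 + 2) = -294*1 = -294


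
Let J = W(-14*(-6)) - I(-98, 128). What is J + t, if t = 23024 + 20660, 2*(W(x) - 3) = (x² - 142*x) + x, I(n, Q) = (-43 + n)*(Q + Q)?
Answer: 77389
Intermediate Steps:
I(n, Q) = 2*Q*(-43 + n) (I(n, Q) = (-43 + n)*(2*Q) = 2*Q*(-43 + n))
W(x) = 3 + x²/2 - 141*x/2 (W(x) = 3 + ((x² - 142*x) + x)/2 = 3 + (x² - 141*x)/2 = 3 + (x²/2 - 141*x/2) = 3 + x²/2 - 141*x/2)
t = 43684
J = 33705 (J = (3 + (-14*(-6))²/2 - (-987)*(-6)) - 2*128*(-43 - 98) = (3 + (½)*84² - 141/2*84) - 2*128*(-141) = (3 + (½)*7056 - 5922) - 1*(-36096) = (3 + 3528 - 5922) + 36096 = -2391 + 36096 = 33705)
J + t = 33705 + 43684 = 77389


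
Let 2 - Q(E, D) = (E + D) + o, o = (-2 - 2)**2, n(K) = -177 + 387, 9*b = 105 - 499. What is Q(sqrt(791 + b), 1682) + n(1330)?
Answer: -1486 - 5*sqrt(269)/3 ≈ -1513.3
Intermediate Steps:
b = -394/9 (b = (105 - 499)/9 = (1/9)*(-394) = -394/9 ≈ -43.778)
n(K) = 210
o = 16 (o = (-4)**2 = 16)
Q(E, D) = -14 - D - E (Q(E, D) = 2 - ((E + D) + 16) = 2 - ((D + E) + 16) = 2 - (16 + D + E) = 2 + (-16 - D - E) = -14 - D - E)
Q(sqrt(791 + b), 1682) + n(1330) = (-14 - 1*1682 - sqrt(791 - 394/9)) + 210 = (-14 - 1682 - sqrt(6725/9)) + 210 = (-14 - 1682 - 5*sqrt(269)/3) + 210 = (-1696 - 5*sqrt(269)/3) + 210 = -1486 - 5*sqrt(269)/3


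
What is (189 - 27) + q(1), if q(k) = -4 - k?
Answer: 157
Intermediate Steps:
(189 - 27) + q(1) = (189 - 27) + (-4 - 1*1) = 162 + (-4 - 1) = 162 - 5 = 157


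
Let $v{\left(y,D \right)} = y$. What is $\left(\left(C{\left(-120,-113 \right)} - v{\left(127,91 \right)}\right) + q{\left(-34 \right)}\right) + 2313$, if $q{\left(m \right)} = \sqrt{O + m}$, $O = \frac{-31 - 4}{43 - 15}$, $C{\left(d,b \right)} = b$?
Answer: $2073 + \frac{i \sqrt{141}}{2} \approx 2073.0 + 5.9372 i$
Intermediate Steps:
$O = - \frac{5}{4}$ ($O = - \frac{35}{28} = \left(-35\right) \frac{1}{28} = - \frac{5}{4} \approx -1.25$)
$q{\left(m \right)} = \sqrt{- \frac{5}{4} + m}$
$\left(\left(C{\left(-120,-113 \right)} - v{\left(127,91 \right)}\right) + q{\left(-34 \right)}\right) + 2313 = \left(\left(-113 - 127\right) + \frac{\sqrt{-5 + 4 \left(-34\right)}}{2}\right) + 2313 = \left(\left(-113 - 127\right) + \frac{\sqrt{-5 - 136}}{2}\right) + 2313 = \left(-240 + \frac{\sqrt{-141}}{2}\right) + 2313 = \left(-240 + \frac{i \sqrt{141}}{2}\right) + 2313 = 2073 + \frac{i \sqrt{141}}{2}$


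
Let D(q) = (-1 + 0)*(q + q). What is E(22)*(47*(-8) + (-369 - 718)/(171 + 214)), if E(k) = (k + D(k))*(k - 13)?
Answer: 2625246/35 ≈ 75007.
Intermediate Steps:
D(q) = -2*q
E(k) = -k*(-13 + k) (E(k) = (k - 2*k)*(k - 13) = (-k)*(-13 + k) = -k*(-13 + k))
E(22)*(47*(-8) + (-369 - 718)/(171 + 214)) = (22*(13 - 1*22))*(47*(-8) + (-369 - 718)/(171 + 214)) = (22*(13 - 22))*(-376 - 1087/385) = (22*(-9))*(-376 - 1087*1/385) = -198*(-376 - 1087/385) = -198*(-145847/385) = 2625246/35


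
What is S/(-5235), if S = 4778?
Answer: -4778/5235 ≈ -0.91270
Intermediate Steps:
S/(-5235) = 4778/(-5235) = 4778*(-1/5235) = -4778/5235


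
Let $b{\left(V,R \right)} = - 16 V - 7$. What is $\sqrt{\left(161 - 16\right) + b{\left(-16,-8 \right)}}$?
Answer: $\sqrt{394} \approx 19.849$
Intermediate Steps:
$b{\left(V,R \right)} = -7 - 16 V$
$\sqrt{\left(161 - 16\right) + b{\left(-16,-8 \right)}} = \sqrt{\left(161 - 16\right) - -249} = \sqrt{\left(161 - 16\right) + \left(-7 + 256\right)} = \sqrt{145 + 249} = \sqrt{394}$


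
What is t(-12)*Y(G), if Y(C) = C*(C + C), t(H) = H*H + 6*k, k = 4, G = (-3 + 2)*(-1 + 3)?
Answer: 1344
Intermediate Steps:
G = -2 (G = -1*2 = -2)
t(H) = 24 + H² (t(H) = H*H + 6*4 = H² + 24 = 24 + H²)
Y(C) = 2*C² (Y(C) = C*(2*C) = 2*C²)
t(-12)*Y(G) = (24 + (-12)²)*(2*(-2)²) = (24 + 144)*(2*4) = 168*8 = 1344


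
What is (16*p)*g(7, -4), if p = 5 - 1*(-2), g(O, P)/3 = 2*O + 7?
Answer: 7056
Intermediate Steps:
g(O, P) = 21 + 6*O (g(O, P) = 3*(2*O + 7) = 3*(7 + 2*O) = 21 + 6*O)
p = 7 (p = 5 + 2 = 7)
(16*p)*g(7, -4) = (16*7)*(21 + 6*7) = 112*(21 + 42) = 112*63 = 7056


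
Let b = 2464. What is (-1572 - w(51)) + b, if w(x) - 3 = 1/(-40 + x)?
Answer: 9778/11 ≈ 888.91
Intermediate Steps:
w(x) = 3 + 1/(-40 + x)
(-1572 - w(51)) + b = (-1572 - (-119 + 3*51)/(-40 + 51)) + 2464 = (-1572 - (-119 + 153)/11) + 2464 = (-1572 - 34/11) + 2464 = -17326/11 + 2464 = 9778/11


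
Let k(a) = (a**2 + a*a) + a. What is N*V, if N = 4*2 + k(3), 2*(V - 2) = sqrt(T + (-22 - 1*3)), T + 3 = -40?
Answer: 58 + 29*I*sqrt(17) ≈ 58.0 + 119.57*I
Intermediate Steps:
k(a) = a + 2*a**2 (k(a) = (a**2 + a**2) + a = 2*a**2 + a = a + 2*a**2)
T = -43 (T = -3 - 40 = -43)
V = 2 + I*sqrt(17) (V = 2 + sqrt(-43 + (-22 - 1*3))/2 = 2 + sqrt(-43 + (-22 - 3))/2 = 2 + sqrt(-43 - 25)/2 = 2 + sqrt(-68)/2 = 2 + (2*I*sqrt(17))/2 = 2 + I*sqrt(17) ≈ 2.0 + 4.1231*I)
N = 29 (N = 4*2 + 3*(1 + 2*3) = 8 + 3*(1 + 6) = 8 + 3*7 = 8 + 21 = 29)
N*V = 29*(2 + I*sqrt(17)) = 58 + 29*I*sqrt(17)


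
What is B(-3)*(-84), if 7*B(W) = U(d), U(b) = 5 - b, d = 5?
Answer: 0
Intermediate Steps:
B(W) = 0 (B(W) = (5 - 1*5)/7 = (5 - 5)/7 = (1/7)*0 = 0)
B(-3)*(-84) = 0*(-84) = 0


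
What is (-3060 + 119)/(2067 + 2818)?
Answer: -2941/4885 ≈ -0.60205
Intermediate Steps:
(-3060 + 119)/(2067 + 2818) = -2941/4885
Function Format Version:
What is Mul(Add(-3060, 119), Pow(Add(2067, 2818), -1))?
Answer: Rational(-2941, 4885) ≈ -0.60205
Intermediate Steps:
Mul(Add(-3060, 119), Pow(Add(2067, 2818), -1)) = Mul(-2941, Pow(4885, -1)) = Mul(-2941, Rational(1, 4885)) = Rational(-2941, 4885)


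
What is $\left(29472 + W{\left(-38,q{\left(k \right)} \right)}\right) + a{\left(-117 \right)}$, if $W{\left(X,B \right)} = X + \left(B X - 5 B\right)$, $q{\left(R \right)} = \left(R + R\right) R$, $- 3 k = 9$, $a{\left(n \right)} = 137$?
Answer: $28797$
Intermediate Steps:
$k = -3$ ($k = \left(- \frac{1}{3}\right) 9 = -3$)
$q{\left(R \right)} = 2 R^{2}$ ($q{\left(R \right)} = 2 R R = 2 R^{2}$)
$W{\left(X,B \right)} = X - 5 B + B X$ ($W{\left(X,B \right)} = X + \left(- 5 B + B X\right) = X - 5 B + B X$)
$\left(29472 + W{\left(-38,q{\left(k \right)} \right)}\right) + a{\left(-117 \right)} = \left(29472 - \left(38 - 2 \left(-3\right)^{2} \left(-38\right) + 5 \cdot 2 \left(-3\right)^{2}\right)\right) + 137 = \left(29472 - \left(38 - 2 \cdot 9 \left(-38\right) + 5 \cdot 2 \cdot 9\right)\right) + 137 = \left(29472 - 812\right) + 137 = 28660 + 137 = 28797$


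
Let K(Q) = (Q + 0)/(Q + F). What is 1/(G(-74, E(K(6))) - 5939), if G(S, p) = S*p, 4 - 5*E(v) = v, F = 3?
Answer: -3/17965 ≈ -0.00016699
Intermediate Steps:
K(Q) = Q/(3 + Q) (K(Q) = (Q + 0)/(Q + 3) = Q/(3 + Q))
E(v) = ⅘ - v/5
1/(G(-74, E(K(6))) - 5939) = 1/(-74*(⅘ - 6/(5*(3 + 6))) - 5939) = 1/(-74*(⅘ - 6/(5*9)) - 5939) = 1/(-74*(⅘ - ⅕*⅔) - 5939) = 1/(-74*(⅘ - 2/15) - 5939) = 1/(-74*⅔ - 5939) = 1/(-148/3 - 5939) = 1/(-17965/3) = -3/17965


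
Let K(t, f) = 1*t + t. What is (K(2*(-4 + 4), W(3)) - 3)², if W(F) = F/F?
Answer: 9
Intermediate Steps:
W(F) = 1
K(t, f) = 2*t (K(t, f) = t + t = 2*t)
(K(2*(-4 + 4), W(3)) - 3)² = (2*(2*(-4 + 4)) - 3)² = (2*(2*0) - 3)² = (2*0 - 3)² = (0 - 3)² = (-3)² = 9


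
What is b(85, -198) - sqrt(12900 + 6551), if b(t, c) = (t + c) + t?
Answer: -28 - sqrt(19451) ≈ -167.47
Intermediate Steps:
b(t, c) = c + 2*t (b(t, c) = (c + t) + t = c + 2*t)
b(85, -198) - sqrt(12900 + 6551) = (-198 + 2*85) - sqrt(12900 + 6551) = (-198 + 170) - sqrt(19451) = -28 - sqrt(19451)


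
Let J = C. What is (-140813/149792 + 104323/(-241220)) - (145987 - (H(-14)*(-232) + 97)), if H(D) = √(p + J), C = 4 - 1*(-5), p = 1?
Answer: -1317866903454069/9033206560 - 232*√10 ≈ -1.4663e+5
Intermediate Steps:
C = 9 (C = 4 + 5 = 9)
J = 9
H(D) = √10 (H(D) = √(1 + 9) = √10)
(-140813/149792 + 104323/(-241220)) - (145987 - (H(-14)*(-232) + 97)) = (-140813/149792 + 104323/(-241220)) - (145987 - (√10*(-232) + 97)) = (-140813*1/149792 + 104323*(-1/241220)) - (145987 - (-232*√10 + 97)) = (-140813/149792 - 104323/241220) - (145987 - (97 - 232*√10)) = -12398415669/9033206560 - (145987 + (-97 + 232*√10)) = -12398415669/9033206560 - (145890 + 232*√10) = -12398415669/9033206560 + (-145890 - 232*√10) = -1317866903454069/9033206560 - 232*√10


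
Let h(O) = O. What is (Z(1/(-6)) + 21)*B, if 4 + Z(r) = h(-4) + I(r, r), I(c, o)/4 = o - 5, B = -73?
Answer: 1679/3 ≈ 559.67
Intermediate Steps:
I(c, o) = -20 + 4*o (I(c, o) = 4*(o - 5) = 4*(-5 + o) = -20 + 4*o)
Z(r) = -28 + 4*r (Z(r) = -4 + (-4 + (-20 + 4*r)) = -4 + (-24 + 4*r) = -28 + 4*r)
(Z(1/(-6)) + 21)*B = ((-28 + 4/(-6)) + 21)*(-73) = ((-28 + 4*(-1/6)) + 21)*(-73) = ((-28 - 2/3) + 21)*(-73) = (-86/3 + 21)*(-73) = -23/3*(-73) = 1679/3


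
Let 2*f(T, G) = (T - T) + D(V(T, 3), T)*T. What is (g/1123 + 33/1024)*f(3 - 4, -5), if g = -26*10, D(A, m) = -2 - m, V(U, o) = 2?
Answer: -229181/2299904 ≈ -0.099648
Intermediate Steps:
g = -260
f(T, G) = T*(-2 - T)/2 (f(T, G) = ((T - T) + (-2 - T)*T)/2 = (0 + T*(-2 - T))/2 = (T*(-2 - T))/2 = T*(-2 - T)/2)
(g/1123 + 33/1024)*f(3 - 4, -5) = (-260/1123 + 33/1024)*(-(3 - 4)*(2 + (3 - 4))/2) = (-260*1/1123 + 33*(1/1024))*(-1/2*(-1)*(2 - 1)) = (-260/1123 + 33/1024)*(-1/2*(-1)*1) = -229181/1149952*1/2 = -229181/2299904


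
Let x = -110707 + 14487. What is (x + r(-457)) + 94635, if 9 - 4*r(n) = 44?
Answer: -6375/4 ≈ -1593.8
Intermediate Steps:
r(n) = -35/4 (r(n) = 9/4 - ¼*44 = 9/4 - 11 = -35/4)
x = -96220
(x + r(-457)) + 94635 = (-96220 - 35/4) + 94635 = -384915/4 + 94635 = -6375/4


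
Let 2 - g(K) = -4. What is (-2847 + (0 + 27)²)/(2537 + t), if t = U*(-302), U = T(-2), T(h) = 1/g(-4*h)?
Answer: -3177/3730 ≈ -0.85174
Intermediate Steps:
g(K) = 6 (g(K) = 2 - 1*(-4) = 2 + 4 = 6)
T(h) = ⅙ (T(h) = 1/6 = ⅙)
U = ⅙ ≈ 0.16667
t = -151/3 (t = (⅙)*(-302) = -151/3 ≈ -50.333)
(-2847 + (0 + 27)²)/(2537 + t) = (-2847 + (0 + 27)²)/(2537 - 151/3) = (-2847 + 27²)/(7460/3) = (-2847 + 729)*(3/7460) = -2118*3/7460 = -3177/3730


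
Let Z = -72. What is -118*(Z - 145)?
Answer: 25606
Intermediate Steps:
-118*(Z - 145) = -118*(-72 - 145) = -118*(-217) = 25606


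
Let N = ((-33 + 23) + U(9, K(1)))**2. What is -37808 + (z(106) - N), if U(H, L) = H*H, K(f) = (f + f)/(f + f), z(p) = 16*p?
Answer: -41153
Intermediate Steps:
K(f) = 1 (K(f) = (2*f)/((2*f)) = (2*f)*(1/(2*f)) = 1)
U(H, L) = H**2
N = 5041 (N = ((-33 + 23) + 9**2)**2 = (-10 + 81)**2 = 71**2 = 5041)
-37808 + (z(106) - N) = -37808 + (16*106 - 1*5041) = -37808 + (1696 - 5041) = -37808 - 3345 = -41153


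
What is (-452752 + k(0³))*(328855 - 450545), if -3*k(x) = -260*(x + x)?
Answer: 55095390880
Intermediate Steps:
k(x) = 520*x/3 (k(x) = -(-260)*(x + x)/3 = -(-260)*2*x/3 = -(-520)*x/3 = 520*x/3)
(-452752 + k(0³))*(328855 - 450545) = (-452752 + (520/3)*0³)*(328855 - 450545) = (-452752 + (520/3)*0)*(-121690) = (-452752 + 0)*(-121690) = -452752*(-121690) = 55095390880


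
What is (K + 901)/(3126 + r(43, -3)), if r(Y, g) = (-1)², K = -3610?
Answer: -2709/3127 ≈ -0.86633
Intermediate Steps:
r(Y, g) = 1
(K + 901)/(3126 + r(43, -3)) = (-3610 + 901)/(3126 + 1) = -2709/3127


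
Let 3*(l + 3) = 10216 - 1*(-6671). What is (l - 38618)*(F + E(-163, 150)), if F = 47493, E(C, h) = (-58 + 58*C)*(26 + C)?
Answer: -44560215904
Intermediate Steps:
l = 5626 (l = -3 + (10216 - 1*(-6671))/3 = -3 + (10216 + 6671)/3 = -3 + (1/3)*16887 = -3 + 5629 = 5626)
(l - 38618)*(F + E(-163, 150)) = (5626 - 38618)*(47493 + (-1508 + 58*(-163)**2 + 1450*(-163))) = -32992*(47493 + (-1508 + 58*26569 - 236350)) = -32992*(47493 + (-1508 + 1541002 - 236350)) = -32992*(47493 + 1303144) = -32992*1350637 = -44560215904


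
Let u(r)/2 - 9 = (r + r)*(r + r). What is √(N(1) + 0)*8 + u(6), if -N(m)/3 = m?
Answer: 306 + 8*I*√3 ≈ 306.0 + 13.856*I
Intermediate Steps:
N(m) = -3*m
u(r) = 18 + 8*r² (u(r) = 18 + 2*((r + r)*(r + r)) = 18 + 2*((2*r)*(2*r)) = 18 + 2*(4*r²) = 18 + 8*r²)
√(N(1) + 0)*8 + u(6) = √(-3*1 + 0)*8 + (18 + 8*6²) = √(-3 + 0)*8 + (18 + 8*36) = √(-3)*8 + (18 + 288) = (I*√3)*8 + 306 = 8*I*√3 + 306 = 306 + 8*I*√3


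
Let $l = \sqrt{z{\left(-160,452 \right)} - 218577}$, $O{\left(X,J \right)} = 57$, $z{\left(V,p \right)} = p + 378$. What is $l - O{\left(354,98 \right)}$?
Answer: $-57 + i \sqrt{217747} \approx -57.0 + 466.63 i$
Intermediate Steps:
$z{\left(V,p \right)} = 378 + p$
$l = i \sqrt{217747}$ ($l = \sqrt{\left(378 + 452\right) - 218577} = \sqrt{830 - 218577} = \sqrt{-217747} = i \sqrt{217747} \approx 466.63 i$)
$l - O{\left(354,98 \right)} = i \sqrt{217747} - 57 = -57 + i \sqrt{217747}$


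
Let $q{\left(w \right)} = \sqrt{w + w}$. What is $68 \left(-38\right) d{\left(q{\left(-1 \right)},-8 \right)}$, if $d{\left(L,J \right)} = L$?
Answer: $- 2584 i \sqrt{2} \approx - 3654.3 i$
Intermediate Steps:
$q{\left(w \right)} = \sqrt{2} \sqrt{w}$ ($q{\left(w \right)} = \sqrt{2 w} = \sqrt{2} \sqrt{w}$)
$68 \left(-38\right) d{\left(q{\left(-1 \right)},-8 \right)} = 68 \left(-38\right) \sqrt{2} \sqrt{-1} = - 2584 \sqrt{2} i = - 2584 i \sqrt{2}$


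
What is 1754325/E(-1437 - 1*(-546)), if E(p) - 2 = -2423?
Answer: -194925/269 ≈ -724.63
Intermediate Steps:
E(p) = -2421 (E(p) = 2 - 2423 = -2421)
1754325/E(-1437 - 1*(-546)) = 1754325/(-2421) = 1754325*(-1/2421) = -194925/269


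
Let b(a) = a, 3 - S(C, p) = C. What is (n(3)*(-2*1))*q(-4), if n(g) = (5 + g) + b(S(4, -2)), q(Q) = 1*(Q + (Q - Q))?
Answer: 56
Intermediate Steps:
S(C, p) = 3 - C
q(Q) = Q (q(Q) = 1*(Q + 0) = 1*Q = Q)
n(g) = 4 + g (n(g) = (5 + g) + (3 - 1*4) = (5 + g) + (3 - 4) = (5 + g) - 1 = 4 + g)
(n(3)*(-2*1))*q(-4) = ((4 + 3)*(-2*1))*(-4) = (7*(-2))*(-4) = -14*(-4) = 56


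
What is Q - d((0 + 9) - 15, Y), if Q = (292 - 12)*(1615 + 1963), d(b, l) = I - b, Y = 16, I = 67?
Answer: 1001767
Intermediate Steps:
d(b, l) = 67 - b
Q = 1001840 (Q = 280*3578 = 1001840)
Q - d((0 + 9) - 15, Y) = 1001840 - (67 - ((0 + 9) - 15)) = 1001840 - (67 - (9 - 15)) = 1001840 - (67 - 1*(-6)) = 1001840 - (67 + 6) = 1001840 - 1*73 = 1001840 - 73 = 1001767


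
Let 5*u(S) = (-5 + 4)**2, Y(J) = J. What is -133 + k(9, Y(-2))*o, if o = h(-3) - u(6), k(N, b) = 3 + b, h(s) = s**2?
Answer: -621/5 ≈ -124.20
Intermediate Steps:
u(S) = 1/5 (u(S) = (-5 + 4)**2/5 = (1/5)*(-1)**2 = (1/5)*1 = 1/5)
o = 44/5 (o = (-3)**2 - 1*1/5 = 9 - 1/5 = 44/5 ≈ 8.8000)
-133 + k(9, Y(-2))*o = -133 + (3 - 2)*(44/5) = -133 + 1*(44/5) = -133 + 44/5 = -621/5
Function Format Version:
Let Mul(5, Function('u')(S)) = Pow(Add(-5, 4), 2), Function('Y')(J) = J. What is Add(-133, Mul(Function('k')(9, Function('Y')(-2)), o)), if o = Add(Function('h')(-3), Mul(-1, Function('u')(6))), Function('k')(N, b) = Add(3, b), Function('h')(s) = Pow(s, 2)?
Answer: Rational(-621, 5) ≈ -124.20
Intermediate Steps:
Function('u')(S) = Rational(1, 5) (Function('u')(S) = Mul(Rational(1, 5), Pow(Add(-5, 4), 2)) = Mul(Rational(1, 5), Pow(-1, 2)) = Mul(Rational(1, 5), 1) = Rational(1, 5))
o = Rational(44, 5) (o = Add(Pow(-3, 2), Mul(-1, Rational(1, 5))) = Add(9, Rational(-1, 5)) = Rational(44, 5) ≈ 8.8000)
Add(-133, Mul(Function('k')(9, Function('Y')(-2)), o)) = Add(-133, Mul(Add(3, -2), Rational(44, 5))) = Add(-133, Mul(1, Rational(44, 5))) = Add(-133, Rational(44, 5)) = Rational(-621, 5)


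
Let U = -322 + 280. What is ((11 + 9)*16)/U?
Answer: -160/21 ≈ -7.6190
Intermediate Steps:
U = -42
((11 + 9)*16)/U = ((11 + 9)*16)/(-42) = (20*16)*(-1/42) = 320*(-1/42) = -160/21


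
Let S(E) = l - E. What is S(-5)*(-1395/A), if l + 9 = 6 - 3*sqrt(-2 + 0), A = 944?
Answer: -1395/472 + 4185*I*sqrt(2)/944 ≈ -2.9555 + 6.2696*I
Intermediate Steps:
l = -3 - 3*I*sqrt(2) (l = -9 + (6 - 3*sqrt(-2 + 0)) = -9 + (6 - 3*I*sqrt(2)) = -3 - 3*I*sqrt(2) ≈ -3.0 - 4.2426*I)
S(E) = -3 - E - 3*I*sqrt(2) (S(E) = (-3 - 3*I*sqrt(2)) - E = -3 - E - 3*I*sqrt(2))
S(-5)*(-1395/A) = (-3 - 1*(-5) - 3*I*sqrt(2))*(-1395/944) = (-3 + 5 - 3*I*sqrt(2))*(-1395*1/944) = (2 - 3*I*sqrt(2))*(-1395/944) = -1395/472 + 4185*I*sqrt(2)/944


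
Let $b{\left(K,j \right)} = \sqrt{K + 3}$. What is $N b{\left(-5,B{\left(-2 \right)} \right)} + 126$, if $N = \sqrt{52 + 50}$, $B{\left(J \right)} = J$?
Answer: $126 + 2 i \sqrt{51} \approx 126.0 + 14.283 i$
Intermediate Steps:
$b{\left(K,j \right)} = \sqrt{3 + K}$
$N = \sqrt{102} \approx 10.1$
$N b{\left(-5,B{\left(-2 \right)} \right)} + 126 = \sqrt{102} \sqrt{3 - 5} + 126 = \sqrt{102} \sqrt{-2} + 126 = \sqrt{102} i \sqrt{2} + 126 = 2 i \sqrt{51} + 126 = 126 + 2 i \sqrt{51}$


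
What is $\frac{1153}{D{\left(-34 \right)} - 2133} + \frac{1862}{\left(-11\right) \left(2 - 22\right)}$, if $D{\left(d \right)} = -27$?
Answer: $\frac{188413}{23760} \approx 7.9298$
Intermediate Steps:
$\frac{1153}{D{\left(-34 \right)} - 2133} + \frac{1862}{\left(-11\right) \left(2 - 22\right)} = \frac{1153}{-27 - 2133} + \frac{1862}{\left(-11\right) \left(2 - 22\right)} = \frac{1153}{-27 - 2133} + \frac{1862}{\left(-11\right) \left(-20\right)} = \frac{1153}{-2160} + \frac{1862}{220} = 1153 \left(- \frac{1}{2160}\right) + 1862 \cdot \frac{1}{220} = - \frac{1153}{2160} + \frac{931}{110} = \frac{188413}{23760}$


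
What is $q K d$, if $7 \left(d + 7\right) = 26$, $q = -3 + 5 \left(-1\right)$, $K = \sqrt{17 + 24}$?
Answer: $\frac{184 \sqrt{41}}{7} \approx 168.31$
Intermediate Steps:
$K = \sqrt{41} \approx 6.4031$
$q = -8$ ($q = -3 - 5 = -8$)
$d = - \frac{23}{7}$ ($d = -7 + \frac{1}{7} \cdot 26 = -7 + \frac{26}{7} = - \frac{23}{7} \approx -3.2857$)
$q K d = - 8 \sqrt{41} \left(- \frac{23}{7}\right) = \frac{184 \sqrt{41}}{7}$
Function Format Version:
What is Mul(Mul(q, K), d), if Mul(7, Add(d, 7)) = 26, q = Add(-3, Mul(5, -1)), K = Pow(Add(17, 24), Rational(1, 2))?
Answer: Mul(Rational(184, 7), Pow(41, Rational(1, 2))) ≈ 168.31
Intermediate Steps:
K = Pow(41, Rational(1, 2)) ≈ 6.4031
q = -8 (q = Add(-3, -5) = -8)
d = Rational(-23, 7) (d = Add(-7, Mul(Rational(1, 7), 26)) = Add(-7, Rational(26, 7)) = Rational(-23, 7) ≈ -3.2857)
Mul(Mul(q, K), d) = Mul(Mul(-8, Pow(41, Rational(1, 2))), Rational(-23, 7)) = Mul(Rational(184, 7), Pow(41, Rational(1, 2)))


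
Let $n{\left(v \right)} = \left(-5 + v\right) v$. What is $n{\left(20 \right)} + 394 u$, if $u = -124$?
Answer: $-48556$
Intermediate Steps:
$n{\left(v \right)} = v \left(-5 + v\right)$
$n{\left(20 \right)} + 394 u = 20 \left(-5 + 20\right) + 394 \left(-124\right) = 20 \cdot 15 - 48856 = 300 - 48856 = -48556$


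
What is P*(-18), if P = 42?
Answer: -756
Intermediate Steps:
P*(-18) = 42*(-18) = -756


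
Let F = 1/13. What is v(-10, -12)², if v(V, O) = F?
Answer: 1/169 ≈ 0.0059172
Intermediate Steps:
F = 1/13 ≈ 0.076923
v(V, O) = 1/13
v(-10, -12)² = (1/13)² = 1/169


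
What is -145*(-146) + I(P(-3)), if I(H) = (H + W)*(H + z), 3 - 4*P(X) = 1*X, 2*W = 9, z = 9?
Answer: 21233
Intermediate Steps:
W = 9/2 (W = (½)*9 = 9/2 ≈ 4.5000)
P(X) = ¾ - X/4
I(H) = (9 + H)*(9/2 + H) (I(H) = (H + 9/2)*(H + 9) = (9/2 + H)*(9 + H) = (9 + H)*(9/2 + H))
-145*(-146) + I(P(-3)) = -145*(-146) + (81/2 + (¾ - ¼*(-3))² + 27*(¾ - ¼*(-3))/2) = 21170 + (81/2 + (¾ + ¾)² + 27*(¾ + ¾)/2) = 21170 + (81/2 + (3/2)² + (27/2)*(3/2)) = 21170 + (81/2 + 9/4 + 81/4) = 21170 + 63 = 21233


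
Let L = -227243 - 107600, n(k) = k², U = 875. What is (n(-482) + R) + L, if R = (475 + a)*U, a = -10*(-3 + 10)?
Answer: 251856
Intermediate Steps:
a = -70 (a = -10*7 = -70)
L = -334843
R = 354375 (R = (475 - 70)*875 = 405*875 = 354375)
(n(-482) + R) + L = ((-482)² + 354375) - 334843 = (232324 + 354375) - 334843 = 586699 - 334843 = 251856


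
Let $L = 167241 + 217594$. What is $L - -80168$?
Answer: $465003$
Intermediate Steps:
$L = 384835$
$L - -80168 = 384835 - -80168 = 384835 + \left(-99233 + 179401\right) = 384835 + 80168 = 465003$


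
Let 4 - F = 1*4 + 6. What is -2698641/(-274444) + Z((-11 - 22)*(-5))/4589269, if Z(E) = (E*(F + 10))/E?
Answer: 12384790581205/1259497341436 ≈ 9.8331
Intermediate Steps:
F = -6 (F = 4 - (1*4 + 6) = 4 - (4 + 6) = 4 - 1*10 = 4 - 10 = -6)
Z(E) = 4 (Z(E) = (E*(-6 + 10))/E = (E*4)/E = (4*E)/E = 4)
-2698641/(-274444) + Z((-11 - 22)*(-5))/4589269 = -2698641/(-274444) + 4/4589269 = -2698641*(-1/274444) + 4*(1/4589269) = 2698641/274444 + 4/4589269 = 12384790581205/1259497341436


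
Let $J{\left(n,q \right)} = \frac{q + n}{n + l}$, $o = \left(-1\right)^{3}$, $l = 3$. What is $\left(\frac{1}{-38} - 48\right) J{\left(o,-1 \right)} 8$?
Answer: $\frac{7300}{19} \approx 384.21$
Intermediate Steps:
$o = -1$
$J{\left(n,q \right)} = \frac{n + q}{3 + n}$ ($J{\left(n,q \right)} = \frac{q + n}{n + 3} = \frac{n + q}{3 + n}$)
$\left(\frac{1}{-38} - 48\right) J{\left(o,-1 \right)} 8 = \left(\frac{1}{-38} - 48\right) \frac{-1 - 1}{3 - 1} \cdot 8 = \left(- \frac{1}{38} - 48\right) \frac{1}{2} \left(-2\right) 8 = - \frac{1825 \cdot \frac{1}{2} \left(-2\right) 8}{38} = - \frac{1825 \left(\left(-1\right) 8\right)}{38} = \left(- \frac{1825}{38}\right) \left(-8\right) = \frac{7300}{19}$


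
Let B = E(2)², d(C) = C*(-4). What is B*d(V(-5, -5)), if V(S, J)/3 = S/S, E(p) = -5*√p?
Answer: -600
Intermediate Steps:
V(S, J) = 3 (V(S, J) = 3*(S/S) = 3*1 = 3)
d(C) = -4*C
B = 50 (B = (-5*√2)² = 50)
B*d(V(-5, -5)) = 50*(-4*3) = 50*(-12) = -600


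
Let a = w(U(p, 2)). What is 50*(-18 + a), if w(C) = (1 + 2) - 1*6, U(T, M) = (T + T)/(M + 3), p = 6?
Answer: -1050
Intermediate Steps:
U(T, M) = 2*T/(3 + M) (U(T, M) = (2*T)/(3 + M) = 2*T/(3 + M))
w(C) = -3 (w(C) = 3 - 6 = -3)
a = -3
50*(-18 + a) = 50*(-18 - 3) = 50*(-21) = -1050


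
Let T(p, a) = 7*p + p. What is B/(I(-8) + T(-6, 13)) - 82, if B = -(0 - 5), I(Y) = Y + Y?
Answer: -5253/64 ≈ -82.078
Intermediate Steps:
I(Y) = 2*Y
B = 5 (B = -1*(-5) = 5)
T(p, a) = 8*p
B/(I(-8) + T(-6, 13)) - 82 = 5/(2*(-8) + 8*(-6)) - 82 = 5/(-16 - 48) - 82 = 5/(-64) - 82 = 5*(-1/64) - 82 = -5/64 - 82 = -5253/64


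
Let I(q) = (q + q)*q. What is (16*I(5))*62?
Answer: 49600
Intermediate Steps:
I(q) = 2*q² (I(q) = (2*q)*q = 2*q²)
(16*I(5))*62 = (16*(2*5²))*62 = (16*(2*25))*62 = (16*50)*62 = 800*62 = 49600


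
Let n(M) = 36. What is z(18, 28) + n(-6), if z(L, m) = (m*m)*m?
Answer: 21988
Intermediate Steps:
z(L, m) = m**3 (z(L, m) = m**2*m = m**3)
z(18, 28) + n(-6) = 28**3 + 36 = 21952 + 36 = 21988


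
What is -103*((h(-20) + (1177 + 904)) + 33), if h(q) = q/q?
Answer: -217845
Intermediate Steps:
h(q) = 1
-103*((h(-20) + (1177 + 904)) + 33) = -103*((1 + (1177 + 904)) + 33) = -103*((1 + 2081) + 33) = -103*(2082 + 33) = -103*2115 = -217845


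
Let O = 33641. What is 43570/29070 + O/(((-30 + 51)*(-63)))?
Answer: -10225564/427329 ≈ -23.929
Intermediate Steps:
43570/29070 + O/(((-30 + 51)*(-63))) = 43570/29070 + 33641/(((-30 + 51)*(-63))) = 43570*(1/29070) + 33641/((21*(-63))) = 4357/2907 + 33641/(-1323) = 4357/2907 + 33641*(-1/1323) = 4357/2907 - 33641/1323 = -10225564/427329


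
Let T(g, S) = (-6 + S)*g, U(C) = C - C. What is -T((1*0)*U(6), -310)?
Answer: 0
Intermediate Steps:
U(C) = 0
T(g, S) = g*(-6 + S)
-T((1*0)*U(6), -310) = -(1*0)*0*(-6 - 310) = -0*0*(-316) = -0*(-316) = -1*0 = 0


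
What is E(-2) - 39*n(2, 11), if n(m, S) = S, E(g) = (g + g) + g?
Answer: -435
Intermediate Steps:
E(g) = 3*g (E(g) = 2*g + g = 3*g)
E(-2) - 39*n(2, 11) = 3*(-2) - 39*11 = -6 - 429 = -435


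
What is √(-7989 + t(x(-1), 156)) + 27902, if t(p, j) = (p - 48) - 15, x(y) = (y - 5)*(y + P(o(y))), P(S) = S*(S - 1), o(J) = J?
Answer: 27902 + I*√8058 ≈ 27902.0 + 89.766*I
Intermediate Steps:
P(S) = S*(-1 + S)
x(y) = (-5 + y)*(y + y*(-1 + y)) (x(y) = (y - 5)*(y + y*(-1 + y)) = (-5 + y)*(y + y*(-1 + y)))
t(p, j) = -63 + p (t(p, j) = (-48 + p) - 15 = -63 + p)
√(-7989 + t(x(-1), 156)) + 27902 = √(-7989 + (-63 + (-1)²*(-5 - 1))) + 27902 = √(-7989 + (-63 + 1*(-6))) + 27902 = √(-7989 + (-63 - 6)) + 27902 = √(-7989 - 69) + 27902 = √(-8058) + 27902 = I*√8058 + 27902 = 27902 + I*√8058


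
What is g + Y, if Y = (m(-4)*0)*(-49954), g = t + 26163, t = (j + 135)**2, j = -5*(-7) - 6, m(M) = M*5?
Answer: 53059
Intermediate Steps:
m(M) = 5*M
j = 29 (j = 35 - 6 = 29)
t = 26896 (t = (29 + 135)**2 = 164**2 = 26896)
g = 53059 (g = 26896 + 26163 = 53059)
Y = 0 (Y = ((5*(-4))*0)*(-49954) = -20*0*(-49954) = 0*(-49954) = 0)
g + Y = 53059 + 0 = 53059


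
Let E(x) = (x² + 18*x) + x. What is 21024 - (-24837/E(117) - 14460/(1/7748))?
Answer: 34961816935/312 ≈ 1.1206e+8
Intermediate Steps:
E(x) = x² + 19*x
21024 - (-24837/E(117) - 14460/(1/7748)) = 21024 - (-24837*1/(117*(19 + 117)) - 14460/(1/7748)) = 21024 - (-24837/(117*136) - 14460/1/7748) = 21024 - (-24837/15912 - 14460*7748) = 21024 - (-24837*1/15912 - 112036080) = 21024 - (-487/312 - 112036080) = 21024 - 1*(-34955257447/312) = 21024 + 34955257447/312 = 34961816935/312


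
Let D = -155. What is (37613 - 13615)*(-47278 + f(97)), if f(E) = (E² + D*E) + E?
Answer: -1267262386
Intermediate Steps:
f(E) = E² - 154*E (f(E) = (E² - 155*E) + E = E² - 154*E)
(37613 - 13615)*(-47278 + f(97)) = (37613 - 13615)*(-47278 + 97*(-154 + 97)) = 23998*(-47278 + 97*(-57)) = 23998*(-47278 - 5529) = 23998*(-52807) = -1267262386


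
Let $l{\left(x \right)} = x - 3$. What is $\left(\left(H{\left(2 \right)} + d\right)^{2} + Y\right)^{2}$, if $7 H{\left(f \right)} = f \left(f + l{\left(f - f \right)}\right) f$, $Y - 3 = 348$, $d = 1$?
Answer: $\frac{296115264}{2401} \approx 1.2333 \cdot 10^{5}$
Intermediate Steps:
$Y = 351$ ($Y = 3 + 348 = 351$)
$l{\left(x \right)} = -3 + x$
$H{\left(f \right)} = \frac{f^{2} \left(-3 + f\right)}{7}$ ($H{\left(f \right)} = \frac{f \left(f + \left(-3 + \left(f - f\right)\right)\right) f}{7} = \frac{f \left(f + \left(-3 + 0\right)\right) f}{7} = \frac{f \left(f - 3\right) f}{7} = \frac{f \left(-3 + f\right) f}{7} = \frac{f^{2} \left(-3 + f\right)}{7}$)
$\left(\left(H{\left(2 \right)} + d\right)^{2} + Y\right)^{2} = \left(\left(\frac{2^{2} \left(-3 + 2\right)}{7} + 1\right)^{2} + 351\right)^{2} = \left(\left(\frac{1}{7} \cdot 4 \left(-1\right) + 1\right)^{2} + 351\right)^{2} = \left(\left(- \frac{4}{7} + 1\right)^{2} + 351\right)^{2} = \left(\left(\frac{3}{7}\right)^{2} + 351\right)^{2} = \left(\frac{9}{49} + 351\right)^{2} = \left(\frac{17208}{49}\right)^{2} = \frac{296115264}{2401}$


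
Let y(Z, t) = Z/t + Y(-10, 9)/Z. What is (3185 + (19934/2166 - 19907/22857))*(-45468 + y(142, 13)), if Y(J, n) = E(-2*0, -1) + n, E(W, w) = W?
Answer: -38790758493885061/267228806 ≈ -1.4516e+8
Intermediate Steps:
Y(J, n) = n (Y(J, n) = -2*0 + n = 0 + n = n)
y(Z, t) = 9/Z + Z/t (y(Z, t) = Z/t + 9/Z = 9/Z + Z/t)
(3185 + (19934/2166 - 19907/22857))*(-45468 + y(142, 13)) = (3185 + (19934/2166 - 19907/22857))*(-45468 + (9/142 + 142/13)) = (3185 + (19934*(1/2166) - 19907*1/22857))*(-45468 + (9*(1/142) + 142*(1/13))) = (3185 + (9967/1083 - 19907/22857))*(-45468 + (9/142 + 142/13)) = (3185 + 1206178/144761)*(-45468 + 20281/1846) = (462269963/144761)*(-83913647/1846) = -38790758493885061/267228806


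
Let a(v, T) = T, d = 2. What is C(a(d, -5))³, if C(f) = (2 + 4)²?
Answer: 46656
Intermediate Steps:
C(f) = 36 (C(f) = 6² = 36)
C(a(d, -5))³ = 36³ = 46656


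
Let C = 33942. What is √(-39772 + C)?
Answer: I*√5830 ≈ 76.354*I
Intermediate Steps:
√(-39772 + C) = √(-39772 + 33942) = √(-5830) = I*√5830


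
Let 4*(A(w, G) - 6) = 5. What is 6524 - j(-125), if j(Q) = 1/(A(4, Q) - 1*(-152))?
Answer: 4155784/637 ≈ 6524.0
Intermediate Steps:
A(w, G) = 29/4 (A(w, G) = 6 + (¼)*5 = 6 + 5/4 = 29/4)
j(Q) = 4/637 (j(Q) = 1/(29/4 - 1*(-152)) = 1/(29/4 + 152) = 1/(637/4) = 4/637)
6524 - j(-125) = 6524 - 1*4/637 = 6524 - 4/637 = 4155784/637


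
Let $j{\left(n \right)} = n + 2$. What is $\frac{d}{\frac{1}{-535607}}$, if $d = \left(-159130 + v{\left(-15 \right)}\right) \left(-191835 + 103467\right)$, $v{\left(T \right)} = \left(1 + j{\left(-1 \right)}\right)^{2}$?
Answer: $-7531516226225376$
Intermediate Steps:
$j{\left(n \right)} = 2 + n$
$v{\left(T \right)} = 4$ ($v{\left(T \right)} = \left(1 + \left(2 - 1\right)\right)^{2} = \left(1 + 1\right)^{2} = 2^{2} = 4$)
$d = 14061646368$ ($d = \left(-159130 + 4\right) \left(-191835 + 103467\right) = \left(-159126\right) \left(-88368\right) = 14061646368$)
$\frac{d}{\frac{1}{-535607}} = \frac{14061646368}{\frac{1}{-535607}} = \frac{14061646368}{- \frac{1}{535607}} = 14061646368 \left(-535607\right) = -7531516226225376$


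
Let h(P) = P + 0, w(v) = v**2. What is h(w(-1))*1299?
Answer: 1299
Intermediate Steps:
h(P) = P
h(w(-1))*1299 = (-1)**2*1299 = 1*1299 = 1299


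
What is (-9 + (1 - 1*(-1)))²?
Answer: 49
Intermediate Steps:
(-9 + (1 - 1*(-1)))² = (-9 + (1 + 1))² = (-9 + 2)² = (-7)² = 49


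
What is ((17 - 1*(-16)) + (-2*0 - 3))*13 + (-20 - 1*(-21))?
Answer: 391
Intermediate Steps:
((17 - 1*(-16)) + (-2*0 - 3))*13 + (-20 - 1*(-21)) = ((17 + 16) + (0 - 3))*13 + (-20 + 21) = (33 - 3)*13 + 1 = 30*13 + 1 = 390 + 1 = 391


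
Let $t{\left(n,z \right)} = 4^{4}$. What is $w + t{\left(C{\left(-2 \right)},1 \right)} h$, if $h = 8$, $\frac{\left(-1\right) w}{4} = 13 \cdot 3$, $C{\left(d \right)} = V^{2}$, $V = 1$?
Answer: $1892$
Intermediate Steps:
$C{\left(d \right)} = 1$ ($C{\left(d \right)} = 1^{2} = 1$)
$t{\left(n,z \right)} = 256$
$w = -156$ ($w = - 4 \cdot 13 \cdot 3 = \left(-4\right) 39 = -156$)
$w + t{\left(C{\left(-2 \right)},1 \right)} h = -156 + 256 \cdot 8 = -156 + 2048 = 1892$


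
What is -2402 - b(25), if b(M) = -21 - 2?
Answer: -2379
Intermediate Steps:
b(M) = -23
-2402 - b(25) = -2402 - 1*(-23) = -2402 + 23 = -2379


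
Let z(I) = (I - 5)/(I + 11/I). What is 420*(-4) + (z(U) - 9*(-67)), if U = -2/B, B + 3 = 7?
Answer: -48454/45 ≈ -1076.8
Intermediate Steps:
B = 4 (B = -3 + 7 = 4)
U = -½ (U = -2/4 = -2*¼ = -½ ≈ -0.50000)
z(I) = (-5 + I)/(I + 11/I)
420*(-4) + (z(U) - 9*(-67)) = 420*(-4) + (-(-5 - ½)/(2*(11 + (-½)²)) - 9*(-67)) = -1680 + (-½*(-11/2)/(11 + ¼) + 603) = -1680 + (-½*(-11/2)/45/4 + 603) = -1680 + (-½*4/45*(-11/2) + 603) = -1680 + (11/45 + 603) = -1680 + 27146/45 = -48454/45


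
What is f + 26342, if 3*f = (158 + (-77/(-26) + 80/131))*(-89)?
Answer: 220184521/10218 ≈ 21549.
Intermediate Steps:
f = -48978035/10218 (f = ((158 + (-77/(-26) + 80/131))*(-89))/3 = ((158 + (-77*(-1/26) + 80*(1/131)))*(-89))/3 = ((158 + (77/26 + 80/131))*(-89))/3 = ((158 + 12167/3406)*(-89))/3 = ((550315/3406)*(-89))/3 = (1/3)*(-48978035/3406) = -48978035/10218 ≈ -4793.3)
f + 26342 = -48978035/10218 + 26342 = 220184521/10218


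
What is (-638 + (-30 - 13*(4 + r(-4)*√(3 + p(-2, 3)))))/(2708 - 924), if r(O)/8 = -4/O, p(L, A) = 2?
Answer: -90/223 - 13*√5/223 ≈ -0.53394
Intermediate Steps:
r(O) = -32/O (r(O) = 8*(-4/O) = -32/O)
(-638 + (-30 - 13*(4 + r(-4)*√(3 + p(-2, 3)))))/(2708 - 924) = (-638 + (-30 - 13*(4 + (-32/(-4))*√(3 + 2))))/(2708 - 924) = (-638 + (-30 - 13*(4 + (-32*(-¼))*√5)))/1784 = (-638 + (-30 - 13*(4 + 8*√5)))*(1/1784) = (-638 + (-30 + (-52 - 104*√5)))*(1/1784) = (-638 + (-82 - 104*√5))*(1/1784) = (-720 - 104*√5)*(1/1784) = -90/223 - 13*√5/223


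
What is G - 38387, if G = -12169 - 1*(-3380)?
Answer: -47176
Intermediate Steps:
G = -8789 (G = -12169 + 3380 = -8789)
G - 38387 = -8789 - 38387 = -47176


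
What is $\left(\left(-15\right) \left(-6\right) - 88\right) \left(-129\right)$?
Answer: $-258$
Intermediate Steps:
$\left(\left(-15\right) \left(-6\right) - 88\right) \left(-129\right) = \left(90 - 88\right) \left(-129\right) = 2 \left(-129\right) = -258$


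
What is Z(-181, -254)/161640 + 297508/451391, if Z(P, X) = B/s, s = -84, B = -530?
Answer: 403973145931/612887866416 ≈ 0.65913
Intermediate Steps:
Z(P, X) = 265/42 (Z(P, X) = -530/(-84) = -530*(-1/84) = 265/42)
Z(-181, -254)/161640 + 297508/451391 = (265/42)/161640 + 297508/451391 = (265/42)*(1/161640) + 297508*(1/451391) = 53/1357776 + 297508/451391 = 403973145931/612887866416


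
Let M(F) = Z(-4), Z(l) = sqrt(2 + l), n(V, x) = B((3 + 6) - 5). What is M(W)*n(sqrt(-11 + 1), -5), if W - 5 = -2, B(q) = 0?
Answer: 0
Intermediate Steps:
n(V, x) = 0
W = 3 (W = 5 - 2 = 3)
M(F) = I*sqrt(2) (M(F) = sqrt(2 - 4) = sqrt(-2) = I*sqrt(2))
M(W)*n(sqrt(-11 + 1), -5) = (I*sqrt(2))*0 = 0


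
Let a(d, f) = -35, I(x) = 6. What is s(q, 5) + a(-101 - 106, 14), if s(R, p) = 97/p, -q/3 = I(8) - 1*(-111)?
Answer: -78/5 ≈ -15.600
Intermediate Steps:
q = -351 (q = -3*(6 - 1*(-111)) = -3*(6 + 111) = -3*117 = -351)
s(q, 5) + a(-101 - 106, 14) = 97/5 - 35 = -78/5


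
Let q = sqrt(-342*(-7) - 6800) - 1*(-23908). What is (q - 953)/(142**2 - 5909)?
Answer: 4591/2851 + I*sqrt(4406)/14255 ≈ 1.6103 + 0.0046564*I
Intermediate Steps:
q = 23908 + I*sqrt(4406) (q = sqrt(2394 - 6800) + 23908 = sqrt(-4406) + 23908 = I*sqrt(4406) + 23908 = 23908 + I*sqrt(4406) ≈ 23908.0 + 66.378*I)
(q - 953)/(142**2 - 5909) = ((23908 + I*sqrt(4406)) - 953)/(142**2 - 5909) = (22955 + I*sqrt(4406))/(20164 - 5909) = (22955 + I*sqrt(4406))/14255 = (22955 + I*sqrt(4406))*(1/14255) = 4591/2851 + I*sqrt(4406)/14255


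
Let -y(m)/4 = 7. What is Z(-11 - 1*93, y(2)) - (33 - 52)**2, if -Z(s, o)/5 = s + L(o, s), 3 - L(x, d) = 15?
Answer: 219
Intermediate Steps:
L(x, d) = -12 (L(x, d) = 3 - 1*15 = 3 - 15 = -12)
y(m) = -28 (y(m) = -4*7 = -28)
Z(s, o) = 60 - 5*s (Z(s, o) = -5*(s - 12) = -5*(-12 + s) = 60 - 5*s)
Z(-11 - 1*93, y(2)) - (33 - 52)**2 = (60 - 5*(-11 - 1*93)) - (33 - 52)**2 = (60 - 5*(-11 - 93)) - 1*(-19)**2 = (60 - 5*(-104)) - 1*361 = (60 + 520) - 361 = 580 - 361 = 219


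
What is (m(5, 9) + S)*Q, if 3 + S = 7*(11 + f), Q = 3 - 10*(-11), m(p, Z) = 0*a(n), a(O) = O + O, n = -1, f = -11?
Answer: -339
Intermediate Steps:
a(O) = 2*O
m(p, Z) = 0 (m(p, Z) = 0*(2*(-1)) = 0*(-2) = 0)
Q = 113 (Q = 3 + 110 = 113)
S = -3 (S = -3 + 7*(11 - 11) = -3 + 7*0 = -3 + 0 = -3)
(m(5, 9) + S)*Q = (0 - 3)*113 = -3*113 = -339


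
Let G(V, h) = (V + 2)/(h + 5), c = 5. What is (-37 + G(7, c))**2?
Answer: 130321/100 ≈ 1303.2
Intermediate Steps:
G(V, h) = (2 + V)/(5 + h)
(-37 + G(7, c))**2 = (-37 + (2 + 7)/(5 + 5))**2 = (-37 + 9/10)**2 = (-361/10)**2 = 130321/100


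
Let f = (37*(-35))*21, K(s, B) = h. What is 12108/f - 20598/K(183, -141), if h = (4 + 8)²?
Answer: -31217009/217560 ≈ -143.49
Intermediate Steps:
h = 144 (h = 12² = 144)
K(s, B) = 144
f = -27195 (f = -1295*21 = -27195)
12108/f - 20598/K(183, -141) = 12108/(-27195) - 20598/144 = 12108*(-1/27195) - 20598*1/144 = -4036/9065 - 3433/24 = -31217009/217560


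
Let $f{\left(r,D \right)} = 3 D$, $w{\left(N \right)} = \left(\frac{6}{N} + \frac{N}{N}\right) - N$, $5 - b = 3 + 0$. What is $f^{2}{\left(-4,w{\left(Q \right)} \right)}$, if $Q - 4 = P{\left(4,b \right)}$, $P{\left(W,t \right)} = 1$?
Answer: $\frac{1764}{25} \approx 70.56$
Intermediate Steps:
$b = 2$ ($b = 5 - \left(3 + 0\right) = 5 - 3 = 2$)
$Q = 5$ ($Q = 4 + 1 = 5$)
$w{\left(N \right)} = 1 - N + \frac{6}{N}$ ($w{\left(N \right)} = \left(\frac{6}{N} + 1\right) - N = \left(1 + \frac{6}{N}\right) - N = 1 - N + \frac{6}{N}$)
$f^{2}{\left(-4,w{\left(Q \right)} \right)} = \left(3 \left(1 - 5 + \frac{6}{5}\right)\right)^{2} = \left(3 \left(- \frac{14}{5}\right)\right)^{2} = \left(- \frac{42}{5}\right)^{2} = \frac{1764}{25}$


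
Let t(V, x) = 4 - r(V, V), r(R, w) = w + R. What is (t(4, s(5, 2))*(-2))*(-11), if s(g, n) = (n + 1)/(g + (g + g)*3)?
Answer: -88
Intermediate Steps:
r(R, w) = R + w
s(g, n) = (1 + n)/(7*g) (s(g, n) = (1 + n)/(g + (2*g)*3) = (1 + n)/(g + 6*g) = (1 + n)/((7*g)) = (1 + n)*(1/(7*g)) = (1 + n)/(7*g))
t(V, x) = 4 - 2*V (t(V, x) = 4 - (V + V) = 4 - 2*V)
(t(4, s(5, 2))*(-2))*(-11) = ((4 - 2*4)*(-2))*(-11) = ((4 - 8)*(-2))*(-11) = -4*(-2)*(-11) = 8*(-11) = -88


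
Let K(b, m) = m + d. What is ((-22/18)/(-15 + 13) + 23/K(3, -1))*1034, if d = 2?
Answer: 219725/9 ≈ 24414.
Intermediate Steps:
K(b, m) = 2 + m (K(b, m) = m + 2 = 2 + m)
((-22/18)/(-15 + 13) + 23/K(3, -1))*1034 = ((-22/18)/(-15 + 13) + 23/(2 - 1))*1034 = (-22*1/18/(-2) + 23/1)*1034 = (-11/9*(-½) + 23*1)*1034 = (11/18 + 23)*1034 = (425/18)*1034 = 219725/9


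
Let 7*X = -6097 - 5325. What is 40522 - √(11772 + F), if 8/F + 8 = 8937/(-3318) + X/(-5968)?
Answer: 40522 - 2*√870065405242901815/17194715 ≈ 40414.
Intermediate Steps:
X = -11422/7 (X = (-6097 - 5325)/7 = (⅐)*(-11422) = -11422/7 ≈ -1631.7)
F = -13201216/17194715 (F = 8/(-8 + (8937/(-3318) - 11422/7/(-5968))) = 8/(-8 + (8937*(-1/3318) - 11422/7*(-1/5968))) = 8/(-8 + (-2979/1106 + 5711/20888)) = 8/(-8 - 3993499/1650152) = 8/(-17194715/1650152) = 8*(-1650152/17194715) = -13201216/17194715 ≈ -0.76775)
40522 - √(11772 + F) = 40522 - √(11772 - 13201216/17194715) = 40522 - √(202402983764/17194715) = 40522 - 2*√870065405242901815/17194715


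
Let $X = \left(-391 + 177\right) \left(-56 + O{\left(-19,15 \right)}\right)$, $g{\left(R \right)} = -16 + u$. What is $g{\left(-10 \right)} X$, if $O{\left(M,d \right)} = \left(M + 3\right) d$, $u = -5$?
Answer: $-1330224$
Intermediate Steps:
$O{\left(M,d \right)} = d \left(3 + M\right)$ ($O{\left(M,d \right)} = \left(3 + M\right) d = d \left(3 + M\right)$)
$g{\left(R \right)} = -21$ ($g{\left(R \right)} = -16 - 5 = -21$)
$X = 63344$ ($X = \left(-391 + 177\right) \left(-56 + 15 \left(3 - 19\right)\right) = - 214 \left(-56 + 15 \left(-16\right)\right) = - 214 \left(-56 - 240\right) = \left(-214\right) \left(-296\right) = 63344$)
$g{\left(-10 \right)} X = \left(-21\right) 63344 = -1330224$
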